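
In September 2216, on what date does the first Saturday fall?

September 7, 2216

September 1, 2216 is a Sunday.
The first Saturday is therefore September 7 (6 days later).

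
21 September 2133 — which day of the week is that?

Monday

Doomsday rule: the anchor day for the 2100s is Sunday. For year 33: 33÷12 = 2 r 9, and 9÷4 = 2, so 2+9+2 = 13.
Sunday + 13 ≡ Saturday — that's 2133's doomsday.
In September the doomsday date is Sep 5.
Sep 21 is 16 days after Sep 5; 16 mod 7 = 2, so Saturday + 2 = Monday.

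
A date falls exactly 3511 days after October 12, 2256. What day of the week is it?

Oct 12, 2256 is a Sunday.
3511 mod 7 = 4, so 3511 days after a Sunday is Sunday + 4 = Thursday.

Thursday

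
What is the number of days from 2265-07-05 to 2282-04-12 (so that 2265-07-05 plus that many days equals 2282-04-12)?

6125

Jul 5, 2265 → Jul 5, 2266: 365 days.
Jul 5, 2266 → Jul 5, 2267: 365 days.
Jul 5, 2267 → Jul 5, 2268: 366 days (Feb 29, 2268 is in that span).
Jul 5, 2268 → Jul 5, 2269: 365 days.
Jul 5, 2269 → Jul 5, 2270: 365 days.
Jul 5, 2270 → Jul 5, 2271: 365 days.
Jul 5, 2271 → Jul 5, 2272: 366 days (Feb 29, 2272 is in that span).
Jul 5, 2272 → Jul 5, 2273: 365 days.
Jul 5, 2273 → Jul 5, 2274: 365 days.
Jul 5, 2274 → Jul 5, 2275: 365 days.
Jul 5, 2275 → Jul 5, 2276: 366 days (Feb 29, 2276 is in that span).
Jul 5, 2276 → Jul 5, 2277: 365 days.
Jul 5, 2277 → Jul 5, 2278: 365 days.
Jul 5, 2278 → Jul 5, 2279: 365 days.
Jul 5, 2279 → Jul 5, 2280: 366 days (Feb 29, 2280 is in that span).
Jul 5, 2280 → Jul 5, 2281: 365 days.
Jul 5, 2281 → Aug 5, 2281: 31 days (July has 31).
Aug 5, 2281 → Sep 5, 2281: 31 days (August has 31).
Sep 5, 2281 → Oct 5, 2281: 30 days (September has 30).
Oct 5, 2281 → Nov 5, 2281: 31 days (October has 31).
Nov 5, 2281 → Dec 5, 2281: 30 days (November has 30).
Dec 5, 2281 → Jan 5, 2282: 31 days (December has 31).
Jan 5, 2282 → Feb 5, 2282: 31 days (January has 31).
Feb 5, 2282 → Mar 5, 2282: 28 days (February has 28).
Mar 5, 2282 → Apr 5, 2282: 31 days (March has 31).
Apr 5, 2282 → Apr 12, 2282: 7 days.
Total: 6125 days.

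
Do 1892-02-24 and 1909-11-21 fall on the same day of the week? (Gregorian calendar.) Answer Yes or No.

No

From Feb 24, 1892 to Nov 21, 1909 is 6479 days.
6479 mod 7 = 4, so they are different weekdays.
(Feb 24, 1892 is a Wednesday; Nov 21, 1909 is a Sunday.)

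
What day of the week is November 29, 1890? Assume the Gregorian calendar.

Doomsday rule: the anchor day for the 1800s is Friday. For year 90: 90÷12 = 7 r 6, and 6÷4 = 1, so 7+6+1 = 14.
Friday + 14 ≡ Friday — that's 1890's doomsday.
In November the doomsday date is Nov 7.
Nov 29 is 22 days after Nov 7; 22 mod 7 = 1, so Friday + 1 = Saturday.

Saturday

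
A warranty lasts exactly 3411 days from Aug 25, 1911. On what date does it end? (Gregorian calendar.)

+366 (one year; includes Feb 29, 1912) → Aug 25, 1912 (3045 left).
+365 (one year) → Aug 25, 1913 (2680 left).
+365 (one year) → Aug 25, 1914 (2315 left).
+365 (one year) → Aug 25, 1915 (1950 left).
+366 (one year; includes Feb 29, 1916) → Aug 25, 1916 (1584 left).
+365 (one year) → Aug 25, 1917 (1219 left).
+365 (one year) → Aug 25, 1918 (854 left).
+365 (one year) → Aug 25, 1919 (489 left).
+366 (one year; includes Feb 29, 1920) → Aug 25, 1920 (123 left).
Aug has 31 days: +7 → Sep 1, 1920 (116 left).
Sep has 30 days: +30 → Oct 1, 1920 (86 left).
Oct has 31 days: +31 → Nov 1, 1920 (55 left).
Nov has 30 days: +30 → Dec 1, 1920 (25 left).
+25 → Dec 26, 1920.

December 26, 1920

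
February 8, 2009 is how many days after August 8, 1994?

Aug 8, 1994 → Aug 8, 1995: 365 days.
Aug 8, 1995 → Aug 8, 1996: 366 days (Feb 29, 1996 is in that span).
Aug 8, 1996 → Aug 8, 1997: 365 days.
Aug 8, 1997 → Aug 8, 1998: 365 days.
Aug 8, 1998 → Aug 8, 1999: 365 days.
Aug 8, 1999 → Aug 8, 2000: 366 days (Feb 29, 2000 is in that span).
Aug 8, 2000 → Aug 8, 2001: 365 days.
Aug 8, 2001 → Aug 8, 2002: 365 days.
Aug 8, 2002 → Aug 8, 2003: 365 days.
Aug 8, 2003 → Aug 8, 2004: 366 days (Feb 29, 2004 is in that span).
Aug 8, 2004 → Aug 8, 2005: 365 days.
Aug 8, 2005 → Aug 8, 2006: 365 days.
Aug 8, 2006 → Aug 8, 2007: 365 days.
Aug 8, 2007 → Aug 8, 2008: 366 days (Feb 29, 2008 is in that span).
Aug 8, 2008 → Sep 8, 2008: 31 days (August has 31).
Sep 8, 2008 → Oct 8, 2008: 30 days (September has 30).
Oct 8, 2008 → Nov 8, 2008: 31 days (October has 31).
Nov 8, 2008 → Dec 8, 2008: 30 days (November has 30).
Dec 8, 2008 → Jan 8, 2009: 31 days (December has 31).
Jan 8, 2009 → Feb 8, 2009: 31 days.
Total: 5298 days.

5298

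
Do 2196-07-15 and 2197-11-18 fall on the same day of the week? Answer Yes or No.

From Jul 15, 2196 to Nov 18, 2197 is 491 days.
491 mod 7 = 1, so they are different weekdays.
(Jul 15, 2196 is a Friday; Nov 18, 2197 is a Saturday.)

No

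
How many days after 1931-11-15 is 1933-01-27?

439

Nov 15, 1931 → Nov 15, 1932: 366 days (Feb 29, 1932 is in that span).
Nov 15, 1932 → Dec 15, 1932: 30 days (November has 30).
Dec 15, 1932 → Jan 15, 1933: 31 days (December has 31).
Jan 15, 1933 → Jan 27, 1933: 12 days.
Total: 439 days.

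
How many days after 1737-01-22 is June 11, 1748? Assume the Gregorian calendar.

4158

Jan 22, 1737 → Jan 22, 1738: 365 days.
Jan 22, 1738 → Jan 22, 1739: 365 days.
Jan 22, 1739 → Jan 22, 1740: 365 days.
Jan 22, 1740 → Jan 22, 1741: 366 days (Feb 29, 1740 is in that span).
Jan 22, 1741 → Jan 22, 1742: 365 days.
Jan 22, 1742 → Jan 22, 1743: 365 days.
Jan 22, 1743 → Jan 22, 1744: 365 days.
Jan 22, 1744 → Jan 22, 1745: 366 days (Feb 29, 1744 is in that span).
Jan 22, 1745 → Jan 22, 1746: 365 days.
Jan 22, 1746 → Jan 22, 1747: 365 days.
Jan 22, 1747 → Jan 22, 1748: 365 days.
Jan 22, 1748 → Feb 22, 1748: 31 days (January has 31).
Feb 22, 1748 → Mar 22, 1748: 29 days (February has 29).
Mar 22, 1748 → Apr 22, 1748: 31 days (March has 31).
Apr 22, 1748 → May 22, 1748: 30 days (April has 30).
May 22, 1748 → Jun 11, 1748: 20 days.
Total: 4158 days.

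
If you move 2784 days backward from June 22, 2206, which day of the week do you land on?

First find the weekday of Jun 22, 2206. Doomsday rule: the anchor day for the 2200s is Friday. For year 06: 6÷12 = 0 r 6, and 6÷4 = 1, so 0+6+1 = 7.
Friday + 7 ≡ Friday — that's 2206's doomsday.
In June the doomsday date is Jun 6.
Jun 22 is 16 days after Jun 6; 16 mod 7 = 2, so Friday + 2 = Sunday.
2784 mod 7 = 5, so 2784 days before a Sunday is Sunday − 5 = Tuesday.

Tuesday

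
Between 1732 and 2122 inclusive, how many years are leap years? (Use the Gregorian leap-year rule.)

Multiples of 4 in [1732,2122]: 98.
Of those, multiples of 100: 4 (not leap unless ÷400).
Multiples of 400: 1.
Leap years = 98 − 4 + 1 = 95.

95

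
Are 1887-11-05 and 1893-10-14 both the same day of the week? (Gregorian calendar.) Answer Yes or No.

Yes

From Nov 5, 1887 to Oct 14, 1893 is 2170 days.
2170 mod 7 = 0, so they are the same weekday.
(Nov 5, 1887 is a Saturday; Oct 14, 1893 is a Saturday.)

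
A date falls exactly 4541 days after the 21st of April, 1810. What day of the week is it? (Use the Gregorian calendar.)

Thursday

Apr 21, 1810 is a Saturday.
4541 mod 7 = 5, so 4541 days after a Saturday is Saturday + 5 = Thursday.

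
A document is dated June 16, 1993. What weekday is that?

Wednesday

Doomsday rule: the anchor day for the 1900s is Wednesday. For year 93: 93÷12 = 7 r 9, and 9÷4 = 2, so 7+9+2 = 18.
Wednesday + 18 ≡ Sunday — that's 1993's doomsday.
In June the doomsday date is Jun 6.
Jun 16 is 10 days after Jun 6; 10 mod 7 = 3, so Sunday + 3 = Wednesday.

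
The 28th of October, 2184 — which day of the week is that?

Thursday

Doomsday rule: the anchor day for the 2100s is Sunday. For year 84: 84÷12 = 7 r 0, and 0÷4 = 0, so 7+0+0 = 7.
Sunday + 7 ≡ Sunday — that's 2184's doomsday.
In October the doomsday date is Oct 10.
Oct 28 is 18 days after Oct 10; 18 mod 7 = 4, so Sunday + 4 = Thursday.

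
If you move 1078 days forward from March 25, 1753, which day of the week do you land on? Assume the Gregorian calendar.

First find the weekday of Mar 25, 1753. Doomsday rule: the anchor day for the 1700s is Sunday. For year 53: 53÷12 = 4 r 5, and 5÷4 = 1, so 4+5+1 = 10.
Sunday + 10 ≡ Wednesday — that's 1753's doomsday.
In March the doomsday date is Mar 14.
Mar 25 is 11 days after Mar 14; 11 mod 7 = 4, so Wednesday + 4 = Sunday.
1078 mod 7 = 0, so 1078 days after a Sunday is Sunday + 0 = Sunday.

Sunday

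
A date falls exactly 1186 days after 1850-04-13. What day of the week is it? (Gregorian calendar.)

Tuesday

First find the weekday of Apr 13, 1850. Doomsday rule: the anchor day for the 1800s is Friday. For year 50: 50÷12 = 4 r 2, and 2÷4 = 0, so 4+2+0 = 6.
Friday + 6 ≡ Thursday — that's 1850's doomsday.
In April the doomsday date is Apr 4.
Apr 13 is 9 days after Apr 4; 9 mod 7 = 2, so Thursday + 2 = Saturday.
1186 mod 7 = 3, so 1186 days after a Saturday is Saturday + 3 = Tuesday.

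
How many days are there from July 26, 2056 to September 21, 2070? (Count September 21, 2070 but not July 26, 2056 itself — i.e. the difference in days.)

5170

Jul 26, 2056 → Jul 26, 2057: 365 days.
Jul 26, 2057 → Jul 26, 2058: 365 days.
Jul 26, 2058 → Jul 26, 2059: 365 days.
Jul 26, 2059 → Jul 26, 2060: 366 days (Feb 29, 2060 is in that span).
Jul 26, 2060 → Jul 26, 2061: 365 days.
Jul 26, 2061 → Jul 26, 2062: 365 days.
Jul 26, 2062 → Jul 26, 2063: 365 days.
Jul 26, 2063 → Jul 26, 2064: 366 days (Feb 29, 2064 is in that span).
Jul 26, 2064 → Jul 26, 2065: 365 days.
Jul 26, 2065 → Jul 26, 2066: 365 days.
Jul 26, 2066 → Jul 26, 2067: 365 days.
Jul 26, 2067 → Jul 26, 2068: 366 days (Feb 29, 2068 is in that span).
Jul 26, 2068 → Jul 26, 2069: 365 days.
Jul 26, 2069 → Jul 26, 2070: 365 days.
Jul 26, 2070 → Aug 26, 2070: 31 days (July has 31).
Aug 26, 2070 → Sep 21, 2070: 26 days.
Total: 5170 days.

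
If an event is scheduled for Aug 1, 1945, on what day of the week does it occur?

Wednesday

January 1, 1945 is a Monday.
Jan 1, 1945 → Feb 1, 1945: 31 days (January has 31).
Feb 1, 1945 → Mar 1, 1945: 28 days (February has 28).
Mar 1, 1945 → Apr 1, 1945: 31 days (March has 31).
Apr 1, 1945 → May 1, 1945: 30 days (April has 30).
May 1, 1945 → Jun 1, 1945: 31 days (May has 31).
Jun 1, 1945 → Jul 1, 1945: 30 days (June has 30).
Jul 1, 1945 → Aug 1, 1945: 31 days.
Total: 212 days.
212 mod 7 = 2, so Monday + 2 = Wednesday.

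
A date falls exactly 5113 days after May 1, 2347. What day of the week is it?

Sunday

May 1, 2347 is a Thursday.
5113 mod 7 = 3, so 5113 days after a Thursday is Thursday + 3 = Sunday.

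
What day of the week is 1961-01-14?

Doomsday rule: the anchor day for the 1900s is Wednesday. For year 61: 61÷12 = 5 r 1, and 1÷4 = 0, so 5+1+0 = 6.
Wednesday + 6 ≡ Tuesday — that's 1961's doomsday.
In January the doomsday date is Jan 3 (1961 is not a leap year).
Jan 14 is 11 days after Jan 3; 11 mod 7 = 4, so Tuesday + 4 = Saturday.

Saturday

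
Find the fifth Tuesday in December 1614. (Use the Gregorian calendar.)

December 30, 1614

December 1, 1614 is a Monday.
The first Tuesday is therefore December 2 (1 days later).
The fifth Tuesday is 2 + 4×7 = December 30.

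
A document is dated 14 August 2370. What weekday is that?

Doomsday rule: the anchor day for the 2300s is Wednesday. For year 70: 70÷12 = 5 r 10, and 10÷4 = 2, so 5+10+2 = 17.
Wednesday + 17 ≡ Saturday — that's 2370's doomsday.
In August the doomsday date is Aug 8.
Aug 14 is 6 days after Aug 8; 6 mod 7 = 6, so Saturday + 6 = Friday.

Friday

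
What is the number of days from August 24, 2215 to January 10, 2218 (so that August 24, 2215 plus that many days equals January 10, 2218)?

870

Aug 24, 2215 → Aug 24, 2216: 366 days (Feb 29, 2216 is in that span).
Aug 24, 2216 → Aug 24, 2217: 365 days.
Aug 24, 2217 → Sep 24, 2217: 31 days (August has 31).
Sep 24, 2217 → Oct 24, 2217: 30 days (September has 30).
Oct 24, 2217 → Nov 24, 2217: 31 days (October has 31).
Nov 24, 2217 → Dec 24, 2217: 30 days (November has 30).
Dec 24, 2217 → Jan 10, 2218: 17 days.
Total: 870 days.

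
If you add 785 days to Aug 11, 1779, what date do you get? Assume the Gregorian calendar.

October 4, 1781

+366 (one year; includes Feb 29, 1780) → Aug 11, 1780 (419 left).
+365 (one year) → Aug 11, 1781 (54 left).
Aug has 31 days: +21 → Sep 1, 1781 (33 left).
Sep has 30 days: +30 → Oct 1, 1781 (3 left).
+3 → Oct 4, 1781.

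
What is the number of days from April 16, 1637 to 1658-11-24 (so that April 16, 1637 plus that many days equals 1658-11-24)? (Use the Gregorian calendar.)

Apr 16, 1637 → Apr 16, 1638: 365 days.
Apr 16, 1638 → Apr 16, 1639: 365 days.
Apr 16, 1639 → Apr 16, 1640: 366 days (Feb 29, 1640 is in that span).
Apr 16, 1640 → Apr 16, 1641: 365 days.
Apr 16, 1641 → Apr 16, 1642: 365 days.
Apr 16, 1642 → Apr 16, 1643: 365 days.
Apr 16, 1643 → Apr 16, 1644: 366 days (Feb 29, 1644 is in that span).
Apr 16, 1644 → Apr 16, 1645: 365 days.
Apr 16, 1645 → Apr 16, 1646: 365 days.
Apr 16, 1646 → Apr 16, 1647: 365 days.
Apr 16, 1647 → Apr 16, 1648: 366 days (Feb 29, 1648 is in that span).
Apr 16, 1648 → Apr 16, 1649: 365 days.
Apr 16, 1649 → Apr 16, 1650: 365 days.
Apr 16, 1650 → Apr 16, 1651: 365 days.
Apr 16, 1651 → Apr 16, 1652: 366 days (Feb 29, 1652 is in that span).
Apr 16, 1652 → Apr 16, 1653: 365 days.
Apr 16, 1653 → Apr 16, 1654: 365 days.
Apr 16, 1654 → Apr 16, 1655: 365 days.
Apr 16, 1655 → Apr 16, 1656: 366 days (Feb 29, 1656 is in that span).
Apr 16, 1656 → Apr 16, 1657: 365 days.
Apr 16, 1657 → Apr 16, 1658: 365 days.
Apr 16, 1658 → May 16, 1658: 30 days (April has 30).
May 16, 1658 → Jun 16, 1658: 31 days (May has 31).
Jun 16, 1658 → Jul 16, 1658: 30 days (June has 30).
Jul 16, 1658 → Aug 16, 1658: 31 days (July has 31).
Aug 16, 1658 → Sep 16, 1658: 31 days (August has 31).
Sep 16, 1658 → Oct 16, 1658: 30 days (September has 30).
Oct 16, 1658 → Nov 16, 1658: 31 days (October has 31).
Nov 16, 1658 → Nov 24, 1658: 8 days.
Total: 7892 days.

7892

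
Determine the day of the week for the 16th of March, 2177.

Doomsday rule: the anchor day for the 2100s is Sunday. For year 77: 77÷12 = 6 r 5, and 5÷4 = 1, so 6+5+1 = 12.
Sunday + 12 ≡ Friday — that's 2177's doomsday.
In March the doomsday date is Mar 14.
Mar 16 is 2 days after Mar 14; 2 mod 7 = 2, so Friday + 2 = Sunday.

Sunday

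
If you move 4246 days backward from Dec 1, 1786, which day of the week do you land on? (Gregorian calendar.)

Dec 1, 1786 is a Friday.
4246 mod 7 = 4, so 4246 days before a Friday is Friday − 4 = Monday.

Monday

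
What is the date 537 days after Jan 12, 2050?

July 3, 2051

+365 (one year) → Jan 12, 2051 (172 left).
Jan has 31 days: +20 → Feb 1, 2051 (152 left).
Feb has 28 days: +28 → Mar 1, 2051 (124 left).
Mar has 31 days: +31 → Apr 1, 2051 (93 left).
Apr has 30 days: +30 → May 1, 2051 (63 left).
May has 31 days: +31 → Jun 1, 2051 (32 left).
Jun has 30 days: +30 → Jul 1, 2051 (2 left).
+2 → Jul 3, 2051.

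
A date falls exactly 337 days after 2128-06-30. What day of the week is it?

Thursday

First find the weekday of Jun 30, 2128. Doomsday rule: the anchor day for the 2100s is Sunday. For year 28: 28÷12 = 2 r 4, and 4÷4 = 1, so 2+4+1 = 7.
Sunday + 7 ≡ Sunday — that's 2128's doomsday.
In June the doomsday date is Jun 6.
Jun 30 is 24 days after Jun 6; 24 mod 7 = 3, so Sunday + 3 = Wednesday.
337 mod 7 = 1, so 337 days after a Wednesday is Wednesday + 1 = Thursday.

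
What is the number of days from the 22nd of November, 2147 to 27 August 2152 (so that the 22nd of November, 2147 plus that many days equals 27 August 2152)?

Nov 22, 2147 → Nov 22, 2148: 366 days (Feb 29, 2148 is in that span).
Nov 22, 2148 → Nov 22, 2149: 365 days.
Nov 22, 2149 → Nov 22, 2150: 365 days.
Nov 22, 2150 → Nov 22, 2151: 365 days.
Nov 22, 2151 → Dec 22, 2151: 30 days (November has 30).
Dec 22, 2151 → Jan 22, 2152: 31 days (December has 31).
Jan 22, 2152 → Feb 22, 2152: 31 days (January has 31).
Feb 22, 2152 → Mar 22, 2152: 29 days (February has 29).
Mar 22, 2152 → Apr 22, 2152: 31 days (March has 31).
Apr 22, 2152 → May 22, 2152: 30 days (April has 30).
May 22, 2152 → Jun 22, 2152: 31 days (May has 31).
Jun 22, 2152 → Jul 22, 2152: 30 days (June has 30).
Jul 22, 2152 → Aug 22, 2152: 31 days (July has 31).
Aug 22, 2152 → Aug 27, 2152: 5 days.
Total: 1740 days.

1740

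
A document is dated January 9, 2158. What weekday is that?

Monday

Doomsday rule: the anchor day for the 2100s is Sunday. For year 58: 58÷12 = 4 r 10, and 10÷4 = 2, so 4+10+2 = 16.
Sunday + 16 ≡ Tuesday — that's 2158's doomsday.
In January the doomsday date is Jan 3 (2158 is not a leap year).
Jan 9 is 6 days after Jan 3; 6 mod 7 = 6, so Tuesday + 6 = Monday.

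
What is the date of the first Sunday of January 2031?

January 1, 2031 is a Wednesday.
The first Sunday is therefore January 5 (4 days later).

January 5, 2031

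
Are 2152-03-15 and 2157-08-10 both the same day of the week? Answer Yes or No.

Yes

From Mar 15, 2152 to Aug 10, 2157 is 1974 days.
1974 mod 7 = 0, so they are the same weekday.
(Mar 15, 2152 is a Wednesday; Aug 10, 2157 is a Wednesday.)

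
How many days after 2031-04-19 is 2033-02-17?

Apr 19, 2031 → Apr 19, 2032: 366 days (Feb 29, 2032 is in that span).
Apr 19, 2032 → May 19, 2032: 30 days (April has 30).
May 19, 2032 → Jun 19, 2032: 31 days (May has 31).
Jun 19, 2032 → Jul 19, 2032: 30 days (June has 30).
Jul 19, 2032 → Aug 19, 2032: 31 days (July has 31).
Aug 19, 2032 → Sep 19, 2032: 31 days (August has 31).
Sep 19, 2032 → Oct 19, 2032: 30 days (September has 30).
Oct 19, 2032 → Nov 19, 2032: 31 days (October has 31).
Nov 19, 2032 → Dec 19, 2032: 30 days (November has 30).
Dec 19, 2032 → Jan 19, 2033: 31 days (December has 31).
Jan 19, 2033 → Feb 17, 2033: 29 days.
Total: 670 days.

670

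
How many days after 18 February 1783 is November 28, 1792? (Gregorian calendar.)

Feb 18, 1783 → Feb 18, 1784: 365 days.
Feb 18, 1784 → Feb 18, 1785: 366 days (Feb 29, 1784 is in that span).
Feb 18, 1785 → Feb 18, 1786: 365 days.
Feb 18, 1786 → Feb 18, 1787: 365 days.
Feb 18, 1787 → Feb 18, 1788: 365 days.
Feb 18, 1788 → Feb 18, 1789: 366 days (Feb 29, 1788 is in that span).
Feb 18, 1789 → Feb 18, 1790: 365 days.
Feb 18, 1790 → Feb 18, 1791: 365 days.
Feb 18, 1791 → Feb 18, 1792: 365 days.
Feb 18, 1792 → Mar 18, 1792: 29 days (February has 29).
Mar 18, 1792 → Apr 18, 1792: 31 days (March has 31).
Apr 18, 1792 → May 18, 1792: 30 days (April has 30).
May 18, 1792 → Jun 18, 1792: 31 days (May has 31).
Jun 18, 1792 → Jul 18, 1792: 30 days (June has 30).
Jul 18, 1792 → Aug 18, 1792: 31 days (July has 31).
Aug 18, 1792 → Sep 18, 1792: 31 days (August has 31).
Sep 18, 1792 → Oct 18, 1792: 30 days (September has 30).
Oct 18, 1792 → Nov 18, 1792: 31 days (October has 31).
Nov 18, 1792 → Nov 28, 1792: 10 days.
Total: 3571 days.

3571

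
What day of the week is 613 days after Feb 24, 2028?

Feb 24, 2028 is a Thursday.
613 mod 7 = 4, so 613 days after a Thursday is Thursday + 4 = Monday.

Monday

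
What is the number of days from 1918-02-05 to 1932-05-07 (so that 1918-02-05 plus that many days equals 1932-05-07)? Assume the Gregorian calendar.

5205

Feb 5, 1918 → Feb 5, 1919: 365 days.
Feb 5, 1919 → Feb 5, 1920: 365 days.
Feb 5, 1920 → Feb 5, 1921: 366 days (Feb 29, 1920 is in that span).
Feb 5, 1921 → Feb 5, 1922: 365 days.
Feb 5, 1922 → Feb 5, 1923: 365 days.
Feb 5, 1923 → Feb 5, 1924: 365 days.
Feb 5, 1924 → Feb 5, 1925: 366 days (Feb 29, 1924 is in that span).
Feb 5, 1925 → Feb 5, 1926: 365 days.
Feb 5, 1926 → Feb 5, 1927: 365 days.
Feb 5, 1927 → Feb 5, 1928: 365 days.
Feb 5, 1928 → Feb 5, 1929: 366 days (Feb 29, 1928 is in that span).
Feb 5, 1929 → Feb 5, 1930: 365 days.
Feb 5, 1930 → Feb 5, 1931: 365 days.
Feb 5, 1931 → Feb 5, 1932: 365 days.
Feb 5, 1932 → Mar 5, 1932: 29 days (February has 29).
Mar 5, 1932 → Apr 5, 1932: 31 days (March has 31).
Apr 5, 1932 → May 5, 1932: 30 days (April has 30).
May 5, 1932 → May 7, 1932: 2 days.
Total: 5205 days.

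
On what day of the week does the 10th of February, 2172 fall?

Monday

January 1, 2172 is a Wednesday.
Jan 1, 2172 → Feb 1, 2172: 31 days (January has 31).
Feb 1, 2172 → Feb 10, 2172: 9 days.
Total: 40 days.
40 mod 7 = 5, so Wednesday + 5 = Monday.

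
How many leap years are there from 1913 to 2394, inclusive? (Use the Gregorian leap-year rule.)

117

Multiples of 4 in [1913,2394]: 120.
Of those, multiples of 100: 4 (not leap unless ÷400).
Multiples of 400: 1.
Leap years = 120 − 4 + 1 = 117.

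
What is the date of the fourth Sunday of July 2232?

July 22, 2232

July 1, 2232 is a Sunday.
The first Sunday is therefore July 1 (same day).
The fourth Sunday is 1 + 3×7 = July 22.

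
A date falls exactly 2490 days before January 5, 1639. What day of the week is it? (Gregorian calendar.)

Jan 5, 1639 is a Wednesday.
2490 mod 7 = 5, so 2490 days before a Wednesday is Wednesday − 5 = Friday.

Friday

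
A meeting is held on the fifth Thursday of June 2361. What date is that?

June 1, 2361 is a Thursday.
The first Thursday is therefore June 1 (same day).
The fifth Thursday is 1 + 4×7 = June 29.

June 29, 2361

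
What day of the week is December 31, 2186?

Sunday

Doomsday rule: the anchor day for the 2100s is Sunday. For year 86: 86÷12 = 7 r 2, and 2÷4 = 0, so 7+2+0 = 9.
Sunday + 9 ≡ Tuesday — that's 2186's doomsday.
In December the doomsday date is Dec 12.
Dec 31 is 19 days after Dec 12; 19 mod 7 = 5, so Tuesday + 5 = Sunday.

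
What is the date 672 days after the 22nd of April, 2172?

+365 (one year) → Apr 22, 2173 (307 left).
Apr has 30 days: +9 → May 1, 2173 (298 left).
May has 31 days: +31 → Jun 1, 2173 (267 left).
Jun has 30 days: +30 → Jul 1, 2173 (237 left).
Jul has 31 days: +31 → Aug 1, 2173 (206 left).
Aug has 31 days: +31 → Sep 1, 2173 (175 left).
Sep has 30 days: +30 → Oct 1, 2173 (145 left).
Oct has 31 days: +31 → Nov 1, 2173 (114 left).
Nov has 30 days: +30 → Dec 1, 2173 (84 left).
Dec has 31 days: +31 → Jan 1, 2174 (53 left).
Jan has 31 days: +31 → Feb 1, 2174 (22 left).
+22 → Feb 23, 2174.

February 23, 2174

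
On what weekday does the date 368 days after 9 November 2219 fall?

Nov 9, 2219 is a Tuesday.
368 mod 7 = 4, so 368 days after a Tuesday is Tuesday + 4 = Saturday.

Saturday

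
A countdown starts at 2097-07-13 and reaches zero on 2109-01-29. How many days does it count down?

4217

Jul 13, 2097 → Jul 13, 2098: 365 days.
Jul 13, 2098 → Jul 13, 2099: 365 days.
Jul 13, 2099 → Jul 13, 2100: 365 days.
Jul 13, 2100 → Jul 13, 2101: 365 days.
Jul 13, 2101 → Jul 13, 2102: 365 days.
Jul 13, 2102 → Jul 13, 2103: 365 days.
Jul 13, 2103 → Jul 13, 2104: 366 days (Feb 29, 2104 is in that span).
Jul 13, 2104 → Jul 13, 2105: 365 days.
Jul 13, 2105 → Jul 13, 2106: 365 days.
Jul 13, 2106 → Jul 13, 2107: 365 days.
Jul 13, 2107 → Jul 13, 2108: 366 days (Feb 29, 2108 is in that span).
Jul 13, 2108 → Aug 13, 2108: 31 days (July has 31).
Aug 13, 2108 → Sep 13, 2108: 31 days (August has 31).
Sep 13, 2108 → Oct 13, 2108: 30 days (September has 30).
Oct 13, 2108 → Nov 13, 2108: 31 days (October has 31).
Nov 13, 2108 → Dec 13, 2108: 30 days (November has 30).
Dec 13, 2108 → Jan 13, 2109: 31 days (December has 31).
Jan 13, 2109 → Jan 29, 2109: 16 days.
Total: 4217 days.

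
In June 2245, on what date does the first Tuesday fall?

June 1, 2245 is a Sunday.
The first Tuesday is therefore June 3 (2 days later).

June 3, 2245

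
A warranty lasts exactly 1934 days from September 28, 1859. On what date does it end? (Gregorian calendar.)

+366 (one year; includes Feb 29, 1860) → Sep 28, 1860 (1568 left).
+365 (one year) → Sep 28, 1861 (1203 left).
+365 (one year) → Sep 28, 1862 (838 left).
+365 (one year) → Sep 28, 1863 (473 left).
+366 (one year; includes Feb 29, 1864) → Sep 28, 1864 (107 left).
Sep has 30 days: +3 → Oct 1, 1864 (104 left).
Oct has 31 days: +31 → Nov 1, 1864 (73 left).
Nov has 30 days: +30 → Dec 1, 1864 (43 left).
Dec has 31 days: +31 → Jan 1, 1865 (12 left).
+12 → Jan 13, 1865.

January 13, 1865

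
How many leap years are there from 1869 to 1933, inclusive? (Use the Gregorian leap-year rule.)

Multiples of 4 in [1869,1933]: 16.
Of those, multiples of 100: 1 (not leap unless ÷400).
Multiples of 400: 0.
Leap years = 16 − 1 + 0 = 15.

15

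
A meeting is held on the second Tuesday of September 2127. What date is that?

September 1, 2127 is a Monday.
The first Tuesday is therefore September 2 (1 days later).
The second Tuesday is 2 + 1×7 = September 9.

September 9, 2127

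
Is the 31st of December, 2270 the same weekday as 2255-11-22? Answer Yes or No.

From Nov 22, 2255 to Dec 31, 2270 is 5518 days.
5518 mod 7 = 2, so they are different weekdays.
(Nov 22, 2255 is a Thursday; Dec 31, 2270 is a Saturday.)

No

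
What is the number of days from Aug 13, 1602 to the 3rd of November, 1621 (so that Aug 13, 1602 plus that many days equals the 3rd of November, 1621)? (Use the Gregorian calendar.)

7022

Aug 13, 1602 → Aug 13, 1603: 365 days.
Aug 13, 1603 → Aug 13, 1604: 366 days (Feb 29, 1604 is in that span).
Aug 13, 1604 → Aug 13, 1605: 365 days.
Aug 13, 1605 → Aug 13, 1606: 365 days.
Aug 13, 1606 → Aug 13, 1607: 365 days.
Aug 13, 1607 → Aug 13, 1608: 366 days (Feb 29, 1608 is in that span).
Aug 13, 1608 → Aug 13, 1609: 365 days.
Aug 13, 1609 → Aug 13, 1610: 365 days.
Aug 13, 1610 → Aug 13, 1611: 365 days.
Aug 13, 1611 → Aug 13, 1612: 366 days (Feb 29, 1612 is in that span).
Aug 13, 1612 → Aug 13, 1613: 365 days.
Aug 13, 1613 → Aug 13, 1614: 365 days.
Aug 13, 1614 → Aug 13, 1615: 365 days.
Aug 13, 1615 → Aug 13, 1616: 366 days (Feb 29, 1616 is in that span).
Aug 13, 1616 → Aug 13, 1617: 365 days.
Aug 13, 1617 → Aug 13, 1618: 365 days.
Aug 13, 1618 → Aug 13, 1619: 365 days.
Aug 13, 1619 → Aug 13, 1620: 366 days (Feb 29, 1620 is in that span).
Aug 13, 1620 → Aug 13, 1621: 365 days.
Aug 13, 1621 → Sep 13, 1621: 31 days (August has 31).
Sep 13, 1621 → Oct 13, 1621: 30 days (September has 30).
Oct 13, 1621 → Nov 3, 1621: 21 days.
Total: 7022 days.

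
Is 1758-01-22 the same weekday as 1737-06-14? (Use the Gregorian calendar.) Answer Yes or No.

No

From Jun 14, 1737 to Jan 22, 1758 is 7527 days.
7527 mod 7 = 2, so they are different weekdays.
(Jun 14, 1737 is a Friday; Jan 22, 1758 is a Sunday.)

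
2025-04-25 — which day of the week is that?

Friday

Doomsday rule: the anchor day for the 2000s is Tuesday. For year 25: 25÷12 = 2 r 1, and 1÷4 = 0, so 2+1+0 = 3.
Tuesday + 3 ≡ Friday — that's 2025's doomsday.
In April the doomsday date is Apr 4.
Apr 25 is 21 days after Apr 4; 21 mod 7 = 0, so Friday + 0 = Friday.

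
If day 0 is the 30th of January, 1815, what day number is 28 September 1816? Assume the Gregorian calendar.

Jan 30, 1815 → Jan 30, 1816: 365 days.
Jan 30, 1816 → Feb 29, 1816: 30 days (January has 31).
Feb 29, 1816 → Mar 29, 1816: 29 days (February has 29).
Mar 29, 1816 → Apr 29, 1816: 31 days (March has 31).
Apr 29, 1816 → May 29, 1816: 30 days (April has 30).
May 29, 1816 → Jun 29, 1816: 31 days (May has 31).
Jun 29, 1816 → Jul 29, 1816: 30 days (June has 30).
Jul 29, 1816 → Aug 29, 1816: 31 days (July has 31).
Aug 29, 1816 → Sep 28, 1816: 30 days.
Total: 607 days.

607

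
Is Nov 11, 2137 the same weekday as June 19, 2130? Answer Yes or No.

Yes

From Jun 19, 2130 to Nov 11, 2137 is 2702 days.
2702 mod 7 = 0, so they are the same weekday.
(Jun 19, 2130 is a Monday; Nov 11, 2137 is a Monday.)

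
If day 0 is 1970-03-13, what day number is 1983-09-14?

Mar 13, 1970 → Mar 13, 1971: 365 days.
Mar 13, 1971 → Mar 13, 1972: 366 days (Feb 29, 1972 is in that span).
Mar 13, 1972 → Mar 13, 1973: 365 days.
Mar 13, 1973 → Mar 13, 1974: 365 days.
Mar 13, 1974 → Mar 13, 1975: 365 days.
Mar 13, 1975 → Mar 13, 1976: 366 days (Feb 29, 1976 is in that span).
Mar 13, 1976 → Mar 13, 1977: 365 days.
Mar 13, 1977 → Mar 13, 1978: 365 days.
Mar 13, 1978 → Mar 13, 1979: 365 days.
Mar 13, 1979 → Mar 13, 1980: 366 days (Feb 29, 1980 is in that span).
Mar 13, 1980 → Mar 13, 1981: 365 days.
Mar 13, 1981 → Mar 13, 1982: 365 days.
Mar 13, 1982 → Mar 13, 1983: 365 days.
Mar 13, 1983 → Apr 13, 1983: 31 days (March has 31).
Apr 13, 1983 → May 13, 1983: 30 days (April has 30).
May 13, 1983 → Jun 13, 1983: 31 days (May has 31).
Jun 13, 1983 → Jul 13, 1983: 30 days (June has 30).
Jul 13, 1983 → Aug 13, 1983: 31 days (July has 31).
Aug 13, 1983 → Sep 13, 1983: 31 days (August has 31).
Sep 13, 1983 → Sep 14, 1983: 1 days.
Total: 4933 days.

4933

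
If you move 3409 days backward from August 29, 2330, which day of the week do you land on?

First find the weekday of Aug 29, 2330. Doomsday rule: the anchor day for the 2300s is Wednesday. For year 30: 30÷12 = 2 r 6, and 6÷4 = 1, so 2+6+1 = 9.
Wednesday + 9 ≡ Friday — that's 2330's doomsday.
In August the doomsday date is Aug 8.
Aug 29 is 21 days after Aug 8; 21 mod 7 = 0, so Friday + 0 = Friday.
3409 mod 7 = 0, so 3409 days before a Friday is Friday − 0 = Friday.

Friday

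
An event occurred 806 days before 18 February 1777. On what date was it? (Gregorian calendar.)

December 5, 1774

−366 (one year; includes Feb 29, 1776) → Feb 18, 1776 (440 left).
−365 (one year) → Feb 18, 1775 (75 left).
−18 → Jan 31, 1775 (end of Jan, 31 days; 57 left).
−31 → Dec 31, 1774 (end of Dec, 31 days; 26 left).
−26 → Dec 5, 1774.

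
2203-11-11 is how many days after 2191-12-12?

Dec 12, 2191 → Dec 12, 2192: 366 days (Feb 29, 2192 is in that span).
Dec 12, 2192 → Dec 12, 2193: 365 days.
Dec 12, 2193 → Dec 12, 2194: 365 days.
Dec 12, 2194 → Dec 12, 2195: 365 days.
Dec 12, 2195 → Dec 12, 2196: 366 days (Feb 29, 2196 is in that span).
Dec 12, 2196 → Dec 12, 2197: 365 days.
Dec 12, 2197 → Dec 12, 2198: 365 days.
Dec 12, 2198 → Dec 12, 2199: 365 days.
Dec 12, 2199 → Dec 12, 2200: 365 days.
Dec 12, 2200 → Dec 12, 2201: 365 days.
Dec 12, 2201 → Dec 12, 2202: 365 days.
Dec 12, 2202 → Jan 12, 2203: 31 days (December has 31).
Jan 12, 2203 → Feb 12, 2203: 31 days (January has 31).
Feb 12, 2203 → Mar 12, 2203: 28 days (February has 28).
Mar 12, 2203 → Apr 12, 2203: 31 days (March has 31).
Apr 12, 2203 → May 12, 2203: 30 days (April has 30).
May 12, 2203 → Jun 12, 2203: 31 days (May has 31).
Jun 12, 2203 → Jul 12, 2203: 30 days (June has 30).
Jul 12, 2203 → Aug 12, 2203: 31 days (July has 31).
Aug 12, 2203 → Sep 12, 2203: 31 days (August has 31).
Sep 12, 2203 → Oct 12, 2203: 30 days (September has 30).
Oct 12, 2203 → Nov 11, 2203: 30 days.
Total: 4351 days.

4351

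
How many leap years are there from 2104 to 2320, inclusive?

Multiples of 4 in [2104,2320]: 55.
Of those, multiples of 100: 2 (not leap unless ÷400).
Multiples of 400: 0.
Leap years = 55 − 2 + 0 = 53.

53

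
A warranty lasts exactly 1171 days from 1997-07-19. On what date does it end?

+365 (one year) → Jul 19, 1998 (806 left).
+365 (one year) → Jul 19, 1999 (441 left).
+366 (one year; includes Feb 29, 2000) → Jul 19, 2000 (75 left).
Jul has 31 days: +13 → Aug 1, 2000 (62 left).
Aug has 31 days: +31 → Sep 1, 2000 (31 left).
Sep has 30 days: +30 → Oct 1, 2000 (1 left).
+1 → Oct 2, 2000.

October 2, 2000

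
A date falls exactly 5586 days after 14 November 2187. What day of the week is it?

Wednesday

Nov 14, 2187 is a Wednesday.
5586 mod 7 = 0, so 5586 days after a Wednesday is Wednesday + 0 = Wednesday.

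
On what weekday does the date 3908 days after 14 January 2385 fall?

Wednesday

Jan 14, 2385 is a Monday.
3908 mod 7 = 2, so 3908 days after a Monday is Monday + 2 = Wednesday.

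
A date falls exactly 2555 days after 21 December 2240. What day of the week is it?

Monday

Dec 21, 2240 is a Monday.
2555 mod 7 = 0, so 2555 days after a Monday is Monday + 0 = Monday.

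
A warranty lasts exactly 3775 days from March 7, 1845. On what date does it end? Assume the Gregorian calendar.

+365 (one year) → Mar 7, 1846 (3410 left).
+365 (one year) → Mar 7, 1847 (3045 left).
+366 (one year; includes Feb 29, 1848) → Mar 7, 1848 (2679 left).
+365 (one year) → Mar 7, 1849 (2314 left).
+365 (one year) → Mar 7, 1850 (1949 left).
+365 (one year) → Mar 7, 1851 (1584 left).
+366 (one year; includes Feb 29, 1852) → Mar 7, 1852 (1218 left).
+365 (one year) → Mar 7, 1853 (853 left).
+365 (one year) → Mar 7, 1854 (488 left).
+365 (one year) → Mar 7, 1855 (123 left).
Mar has 31 days: +25 → Apr 1, 1855 (98 left).
Apr has 30 days: +30 → May 1, 1855 (68 left).
May has 31 days: +31 → Jun 1, 1855 (37 left).
Jun has 30 days: +30 → Jul 1, 1855 (7 left).
+7 → Jul 8, 1855.

July 8, 1855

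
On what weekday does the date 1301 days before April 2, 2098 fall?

Thursday

Apr 2, 2098 is a Wednesday.
1301 mod 7 = 6, so 1301 days before a Wednesday is Wednesday − 6 = Thursday.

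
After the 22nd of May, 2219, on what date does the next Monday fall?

May 22, 2219 is a Saturday.
From Saturday to the next Monday is 2 days.
May 22, 2219 + 2 = May 24, 2219.

May 24, 2219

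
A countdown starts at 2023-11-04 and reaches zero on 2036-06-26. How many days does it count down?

4618

Nov 4, 2023 → Nov 4, 2024: 366 days (Feb 29, 2024 is in that span).
Nov 4, 2024 → Nov 4, 2025: 365 days.
Nov 4, 2025 → Nov 4, 2026: 365 days.
Nov 4, 2026 → Nov 4, 2027: 365 days.
Nov 4, 2027 → Nov 4, 2028: 366 days (Feb 29, 2028 is in that span).
Nov 4, 2028 → Nov 4, 2029: 365 days.
Nov 4, 2029 → Nov 4, 2030: 365 days.
Nov 4, 2030 → Nov 4, 2031: 365 days.
Nov 4, 2031 → Nov 4, 2032: 366 days (Feb 29, 2032 is in that span).
Nov 4, 2032 → Nov 4, 2033: 365 days.
Nov 4, 2033 → Nov 4, 2034: 365 days.
Nov 4, 2034 → Nov 4, 2035: 365 days.
Nov 4, 2035 → Dec 4, 2035: 30 days (November has 30).
Dec 4, 2035 → Jan 4, 2036: 31 days (December has 31).
Jan 4, 2036 → Feb 4, 2036: 31 days (January has 31).
Feb 4, 2036 → Mar 4, 2036: 29 days (February has 29).
Mar 4, 2036 → Apr 4, 2036: 31 days (March has 31).
Apr 4, 2036 → May 4, 2036: 30 days (April has 30).
May 4, 2036 → Jun 4, 2036: 31 days (May has 31).
Jun 4, 2036 → Jun 26, 2036: 22 days.
Total: 4618 days.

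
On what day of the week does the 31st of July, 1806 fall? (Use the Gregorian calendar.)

Thursday

Doomsday rule: the anchor day for the 1800s is Friday. For year 06: 6÷12 = 0 r 6, and 6÷4 = 1, so 0+6+1 = 7.
Friday + 7 ≡ Friday — that's 1806's doomsday.
In July the doomsday date is Jul 11.
Jul 31 is 20 days after Jul 11; 20 mod 7 = 6, so Friday + 6 = Thursday.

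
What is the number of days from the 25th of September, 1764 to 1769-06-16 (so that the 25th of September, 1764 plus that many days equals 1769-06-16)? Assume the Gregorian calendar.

Sep 25, 1764 → Sep 25, 1765: 365 days.
Sep 25, 1765 → Sep 25, 1766: 365 days.
Sep 25, 1766 → Sep 25, 1767: 365 days.
Sep 25, 1767 → Sep 25, 1768: 366 days (Feb 29, 1768 is in that span).
Sep 25, 1768 → Oct 25, 1768: 30 days (September has 30).
Oct 25, 1768 → Nov 25, 1768: 31 days (October has 31).
Nov 25, 1768 → Dec 25, 1768: 30 days (November has 30).
Dec 25, 1768 → Jan 25, 1769: 31 days (December has 31).
Jan 25, 1769 → Feb 25, 1769: 31 days (January has 31).
Feb 25, 1769 → Mar 25, 1769: 28 days (February has 28).
Mar 25, 1769 → Apr 25, 1769: 31 days (March has 31).
Apr 25, 1769 → May 25, 1769: 30 days (April has 30).
May 25, 1769 → Jun 16, 1769: 22 days.
Total: 1725 days.

1725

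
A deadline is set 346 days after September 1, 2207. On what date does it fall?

Sep has 30 days: +30 → Oct 1, 2207 (316 left).
Oct has 31 days: +31 → Nov 1, 2207 (285 left).
Nov has 30 days: +30 → Dec 1, 2207 (255 left).
Dec has 31 days: +31 → Jan 1, 2208 (224 left).
Jan has 31 days: +31 → Feb 1, 2208 (193 left).
Feb has 29 days: +29 → Mar 1, 2208 (164 left).
Mar has 31 days: +31 → Apr 1, 2208 (133 left).
Apr has 30 days: +30 → May 1, 2208 (103 left).
May has 31 days: +31 → Jun 1, 2208 (72 left).
Jun has 30 days: +30 → Jul 1, 2208 (42 left).
Jul has 31 days: +31 → Aug 1, 2208 (11 left).
+11 → Aug 12, 2208.

August 12, 2208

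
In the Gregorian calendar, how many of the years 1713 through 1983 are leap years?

65

Multiples of 4 in [1713,1983]: 67.
Of those, multiples of 100: 2 (not leap unless ÷400).
Multiples of 400: 0.
Leap years = 67 − 2 + 0 = 65.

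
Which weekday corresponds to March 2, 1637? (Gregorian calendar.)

Monday

Doomsday rule: the anchor day for the 1600s is Tuesday. For year 37: 37÷12 = 3 r 1, and 1÷4 = 0, so 3+1+0 = 4.
Tuesday + 4 ≡ Saturday — that's 1637's doomsday.
In March the doomsday date is Mar 14.
Mar 2 is 12 days before Mar 14; 12 mod 7 = 5, so Saturday − 5 = Monday.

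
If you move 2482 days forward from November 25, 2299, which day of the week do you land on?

Nov 25, 2299 is a Saturday.
2482 mod 7 = 4, so 2482 days after a Saturday is Saturday + 4 = Wednesday.

Wednesday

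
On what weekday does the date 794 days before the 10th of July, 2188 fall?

Monday

Jul 10, 2188 is a Thursday.
794 mod 7 = 3, so 794 days before a Thursday is Thursday − 3 = Monday.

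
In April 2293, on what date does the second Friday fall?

April 14, 2293

April 1, 2293 is a Saturday.
The first Friday is therefore April 7 (6 days later).
The second Friday is 7 + 1×7 = April 14.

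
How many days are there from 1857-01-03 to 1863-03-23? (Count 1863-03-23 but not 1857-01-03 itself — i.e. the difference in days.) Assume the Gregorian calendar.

Jan 3, 1857 → Jan 3, 1858: 365 days.
Jan 3, 1858 → Jan 3, 1859: 365 days.
Jan 3, 1859 → Jan 3, 1860: 365 days.
Jan 3, 1860 → Jan 3, 1861: 366 days (Feb 29, 1860 is in that span).
Jan 3, 1861 → Jan 3, 1862: 365 days.
Jan 3, 1862 → Jan 3, 1863: 365 days.
Jan 3, 1863 → Feb 3, 1863: 31 days (January has 31).
Feb 3, 1863 → Mar 3, 1863: 28 days (February has 28).
Mar 3, 1863 → Mar 23, 1863: 20 days.
Total: 2270 days.

2270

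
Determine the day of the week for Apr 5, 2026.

January 1, 2026 is a Thursday.
Jan 1, 2026 → Feb 1, 2026: 31 days (January has 31).
Feb 1, 2026 → Mar 1, 2026: 28 days (February has 28).
Mar 1, 2026 → Apr 1, 2026: 31 days (March has 31).
Apr 1, 2026 → Apr 5, 2026: 4 days.
Total: 94 days.
94 mod 7 = 3, so Thursday + 3 = Sunday.

Sunday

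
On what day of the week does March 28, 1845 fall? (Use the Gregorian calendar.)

January 1, 1845 is a Wednesday.
Jan 1, 1845 → Feb 1, 1845: 31 days (January has 31).
Feb 1, 1845 → Mar 1, 1845: 28 days (February has 28).
Mar 1, 1845 → Mar 28, 1845: 27 days.
Total: 86 days.
86 mod 7 = 2, so Wednesday + 2 = Friday.

Friday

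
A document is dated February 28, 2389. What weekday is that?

Doomsday rule: the anchor day for the 2300s is Wednesday. For year 89: 89÷12 = 7 r 5, and 5÷4 = 1, so 7+5+1 = 13.
Wednesday + 13 ≡ Tuesday — that's 2389's doomsday.
In February the doomsday date is Feb 28 (2389 is not a leap year).
Feb 28 is the doomsday itself: Tuesday.

Tuesday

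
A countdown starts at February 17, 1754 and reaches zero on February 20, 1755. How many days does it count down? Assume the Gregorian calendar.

368

Feb 17, 1754 → Mar 17, 1754: 28 days (February has 28).
Mar 17, 1754 → Apr 17, 1754: 31 days (March has 31).
Apr 17, 1754 → May 17, 1754: 30 days (April has 30).
May 17, 1754 → Jun 17, 1754: 31 days (May has 31).
Jun 17, 1754 → Jul 17, 1754: 30 days (June has 30).
Jul 17, 1754 → Aug 17, 1754: 31 days (July has 31).
Aug 17, 1754 → Sep 17, 1754: 31 days (August has 31).
Sep 17, 1754 → Oct 17, 1754: 30 days (September has 30).
Oct 17, 1754 → Nov 17, 1754: 31 days (October has 31).
Nov 17, 1754 → Dec 17, 1754: 30 days (November has 30).
Dec 17, 1754 → Jan 17, 1755: 31 days (December has 31).
Jan 17, 1755 → Feb 17, 1755: 31 days (January has 31).
Feb 17, 1755 → Feb 20, 1755: 3 days.
Total: 368 days.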